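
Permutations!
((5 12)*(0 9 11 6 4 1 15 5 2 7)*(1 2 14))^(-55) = ((0 9 11 6 4 2 7)(1 15 5 12 14))^(-55) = (15)(0 9 11 6 4 2 7)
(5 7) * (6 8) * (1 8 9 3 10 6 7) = (1 8 7 5)(3 10 6 9) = [0, 8, 2, 10, 4, 1, 9, 5, 7, 3, 6]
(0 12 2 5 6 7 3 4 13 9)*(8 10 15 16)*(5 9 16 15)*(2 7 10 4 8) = (0 12 7 3 8 4 13 16 2 9)(5 6 10) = [12, 1, 9, 8, 13, 6, 10, 3, 4, 0, 5, 11, 7, 16, 14, 15, 2]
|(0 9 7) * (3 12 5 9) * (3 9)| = 3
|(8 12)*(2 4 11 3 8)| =|(2 4 11 3 8 12)| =6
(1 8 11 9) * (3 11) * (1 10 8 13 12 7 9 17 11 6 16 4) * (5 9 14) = (1 13 12 7 14 5 9 10 8 3 6 16 4)(11 17) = [0, 13, 2, 6, 1, 9, 16, 14, 3, 10, 8, 17, 7, 12, 5, 15, 4, 11]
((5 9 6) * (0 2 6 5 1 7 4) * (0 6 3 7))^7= ((0 2 3 7 4 6 1)(5 9))^7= (5 9)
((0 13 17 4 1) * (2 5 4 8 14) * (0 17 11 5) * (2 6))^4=((0 13 11 5 4 1 17 8 14 6 2))^4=(0 4 14 13 1 6 11 17 2 5 8)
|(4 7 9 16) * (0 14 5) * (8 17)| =|(0 14 5)(4 7 9 16)(8 17)| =12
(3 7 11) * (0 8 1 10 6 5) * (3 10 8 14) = (0 14 3 7 11 10 6 5)(1 8) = [14, 8, 2, 7, 4, 0, 5, 11, 1, 9, 6, 10, 12, 13, 3]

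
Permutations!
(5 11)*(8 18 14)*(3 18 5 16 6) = (3 18 14 8 5 11 16 6) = [0, 1, 2, 18, 4, 11, 3, 7, 5, 9, 10, 16, 12, 13, 8, 15, 6, 17, 14]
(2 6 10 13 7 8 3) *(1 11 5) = [0, 11, 6, 2, 4, 1, 10, 8, 3, 9, 13, 5, 12, 7] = (1 11 5)(2 6 10 13 7 8 3)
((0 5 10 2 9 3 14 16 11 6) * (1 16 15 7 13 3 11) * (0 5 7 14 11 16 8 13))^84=(1 10 3 16 5 13 9 6 8 2 11)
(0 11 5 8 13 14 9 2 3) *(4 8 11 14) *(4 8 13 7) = (0 14 9 2 3)(4 13 8 7)(5 11) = [14, 1, 3, 0, 13, 11, 6, 4, 7, 2, 10, 5, 12, 8, 9]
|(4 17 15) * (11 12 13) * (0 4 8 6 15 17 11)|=15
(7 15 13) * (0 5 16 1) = [5, 0, 2, 3, 4, 16, 6, 15, 8, 9, 10, 11, 12, 7, 14, 13, 1] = (0 5 16 1)(7 15 13)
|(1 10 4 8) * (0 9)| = |(0 9)(1 10 4 8)| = 4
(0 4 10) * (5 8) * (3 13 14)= (0 4 10)(3 13 14)(5 8)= [4, 1, 2, 13, 10, 8, 6, 7, 5, 9, 0, 11, 12, 14, 3]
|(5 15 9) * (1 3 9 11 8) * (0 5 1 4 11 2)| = 12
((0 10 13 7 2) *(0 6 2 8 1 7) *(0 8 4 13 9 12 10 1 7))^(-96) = (13)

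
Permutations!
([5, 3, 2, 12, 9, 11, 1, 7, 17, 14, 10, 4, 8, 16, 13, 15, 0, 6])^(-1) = (0 16 13 14 9 4 11 5)(1 6 17 8 12 3)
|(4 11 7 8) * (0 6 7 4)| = 4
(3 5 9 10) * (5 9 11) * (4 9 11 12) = (3 11 5 12 4 9 10) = [0, 1, 2, 11, 9, 12, 6, 7, 8, 10, 3, 5, 4]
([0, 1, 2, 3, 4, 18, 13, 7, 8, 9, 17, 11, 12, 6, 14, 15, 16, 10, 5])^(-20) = [0, 1, 2, 3, 4, 5, 6, 7, 8, 9, 10, 11, 12, 13, 14, 15, 16, 17, 18]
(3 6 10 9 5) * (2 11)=(2 11)(3 6 10 9 5)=[0, 1, 11, 6, 4, 3, 10, 7, 8, 5, 9, 2]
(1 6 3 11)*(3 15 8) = (1 6 15 8 3 11) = [0, 6, 2, 11, 4, 5, 15, 7, 3, 9, 10, 1, 12, 13, 14, 8]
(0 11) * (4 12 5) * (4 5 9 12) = [11, 1, 2, 3, 4, 5, 6, 7, 8, 12, 10, 0, 9] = (0 11)(9 12)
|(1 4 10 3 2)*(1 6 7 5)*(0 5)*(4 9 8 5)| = |(0 4 10 3 2 6 7)(1 9 8 5)| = 28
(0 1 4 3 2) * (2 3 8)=(0 1 4 8 2)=[1, 4, 0, 3, 8, 5, 6, 7, 2]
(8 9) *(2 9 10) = (2 9 8 10) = [0, 1, 9, 3, 4, 5, 6, 7, 10, 8, 2]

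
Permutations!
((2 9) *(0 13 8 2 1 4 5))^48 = (13)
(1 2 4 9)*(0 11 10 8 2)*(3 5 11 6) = [6, 0, 4, 5, 9, 11, 3, 7, 2, 1, 8, 10] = (0 6 3 5 11 10 8 2 4 9 1)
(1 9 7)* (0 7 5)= (0 7 1 9 5)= [7, 9, 2, 3, 4, 0, 6, 1, 8, 5]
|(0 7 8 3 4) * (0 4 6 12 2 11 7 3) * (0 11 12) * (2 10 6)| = 6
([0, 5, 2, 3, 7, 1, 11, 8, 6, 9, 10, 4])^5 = [0, 5, 2, 3, 4, 1, 6, 7, 8, 9, 10, 11]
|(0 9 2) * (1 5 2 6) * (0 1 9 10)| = |(0 10)(1 5 2)(6 9)| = 6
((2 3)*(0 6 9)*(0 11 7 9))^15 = (11)(0 6)(2 3)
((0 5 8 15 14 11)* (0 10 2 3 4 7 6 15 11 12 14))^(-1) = (0 15 6 7 4 3 2 10 11 8 5)(12 14)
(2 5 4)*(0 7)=(0 7)(2 5 4)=[7, 1, 5, 3, 2, 4, 6, 0]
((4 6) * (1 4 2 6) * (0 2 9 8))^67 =(0 6 8 2 9)(1 4)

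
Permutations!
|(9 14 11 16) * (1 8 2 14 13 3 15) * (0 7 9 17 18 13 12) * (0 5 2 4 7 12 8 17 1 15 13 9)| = 14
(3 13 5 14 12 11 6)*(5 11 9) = [0, 1, 2, 13, 4, 14, 3, 7, 8, 5, 10, 6, 9, 11, 12] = (3 13 11 6)(5 14 12 9)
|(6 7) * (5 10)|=|(5 10)(6 7)|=2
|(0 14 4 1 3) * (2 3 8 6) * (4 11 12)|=|(0 14 11 12 4 1 8 6 2 3)|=10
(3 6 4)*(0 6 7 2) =(0 6 4 3 7 2) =[6, 1, 0, 7, 3, 5, 4, 2]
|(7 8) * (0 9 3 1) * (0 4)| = 10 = |(0 9 3 1 4)(7 8)|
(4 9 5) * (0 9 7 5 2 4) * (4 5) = (0 9 2 5)(4 7) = [9, 1, 5, 3, 7, 0, 6, 4, 8, 2]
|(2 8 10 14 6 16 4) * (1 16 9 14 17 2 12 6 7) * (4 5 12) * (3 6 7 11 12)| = 20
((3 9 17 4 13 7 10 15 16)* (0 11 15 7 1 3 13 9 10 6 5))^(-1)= (0 5 6 7 10 3 1 13 16 15 11)(4 17 9)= ((0 11 15 16 13 1 3 10 7 6 5)(4 9 17))^(-1)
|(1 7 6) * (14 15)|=|(1 7 6)(14 15)|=6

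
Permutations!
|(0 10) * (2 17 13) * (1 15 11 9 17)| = 14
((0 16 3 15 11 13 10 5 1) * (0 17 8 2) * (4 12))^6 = ((0 16 3 15 11 13 10 5 1 17 8 2)(4 12))^6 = (0 10)(1 3)(2 13)(5 16)(8 11)(15 17)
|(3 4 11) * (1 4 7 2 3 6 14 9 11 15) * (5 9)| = 15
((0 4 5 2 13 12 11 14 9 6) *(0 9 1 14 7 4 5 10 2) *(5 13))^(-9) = ((0 13 12 11 7 4 10 2 5)(1 14)(6 9))^(-9) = (1 14)(6 9)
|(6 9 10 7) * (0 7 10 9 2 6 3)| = 6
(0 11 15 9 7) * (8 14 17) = (0 11 15 9 7)(8 14 17) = [11, 1, 2, 3, 4, 5, 6, 0, 14, 7, 10, 15, 12, 13, 17, 9, 16, 8]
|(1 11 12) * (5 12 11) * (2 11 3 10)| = |(1 5 12)(2 11 3 10)| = 12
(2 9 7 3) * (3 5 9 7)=(2 7 5 9 3)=[0, 1, 7, 2, 4, 9, 6, 5, 8, 3]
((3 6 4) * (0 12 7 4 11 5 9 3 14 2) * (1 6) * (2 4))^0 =(14) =((0 12 7 2)(1 6 11 5 9 3)(4 14))^0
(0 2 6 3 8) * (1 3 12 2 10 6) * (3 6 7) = (0 10 7 3 8)(1 6 12 2) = [10, 6, 1, 8, 4, 5, 12, 3, 0, 9, 7, 11, 2]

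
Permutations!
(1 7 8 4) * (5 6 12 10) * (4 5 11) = [0, 7, 2, 3, 1, 6, 12, 8, 5, 9, 11, 4, 10] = (1 7 8 5 6 12 10 11 4)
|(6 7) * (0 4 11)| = 6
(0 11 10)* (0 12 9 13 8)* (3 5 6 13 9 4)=[11, 1, 2, 5, 3, 6, 13, 7, 0, 9, 12, 10, 4, 8]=(0 11 10 12 4 3 5 6 13 8)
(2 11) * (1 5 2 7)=[0, 5, 11, 3, 4, 2, 6, 1, 8, 9, 10, 7]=(1 5 2 11 7)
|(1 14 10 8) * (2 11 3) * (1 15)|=|(1 14 10 8 15)(2 11 3)|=15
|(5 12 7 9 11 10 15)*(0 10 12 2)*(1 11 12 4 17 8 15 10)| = 9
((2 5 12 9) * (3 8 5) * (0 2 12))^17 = ((0 2 3 8 5)(9 12))^17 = (0 3 5 2 8)(9 12)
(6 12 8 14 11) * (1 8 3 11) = (1 8 14)(3 11 6 12) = [0, 8, 2, 11, 4, 5, 12, 7, 14, 9, 10, 6, 3, 13, 1]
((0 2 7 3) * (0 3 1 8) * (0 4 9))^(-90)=((0 2 7 1 8 4 9))^(-90)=(0 2 7 1 8 4 9)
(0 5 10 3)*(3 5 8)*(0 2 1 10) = [8, 10, 1, 2, 4, 0, 6, 7, 3, 9, 5] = (0 8 3 2 1 10 5)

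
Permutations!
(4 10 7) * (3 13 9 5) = (3 13 9 5)(4 10 7) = [0, 1, 2, 13, 10, 3, 6, 4, 8, 5, 7, 11, 12, 9]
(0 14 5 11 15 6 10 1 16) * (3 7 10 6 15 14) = (0 3 7 10 1 16)(5 11 14) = [3, 16, 2, 7, 4, 11, 6, 10, 8, 9, 1, 14, 12, 13, 5, 15, 0]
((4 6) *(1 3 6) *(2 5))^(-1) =(1 4 6 3)(2 5)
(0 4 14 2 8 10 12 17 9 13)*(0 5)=[4, 1, 8, 3, 14, 0, 6, 7, 10, 13, 12, 11, 17, 5, 2, 15, 16, 9]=(0 4 14 2 8 10 12 17 9 13 5)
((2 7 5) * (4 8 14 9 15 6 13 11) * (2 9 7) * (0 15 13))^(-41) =(0 15 6)(4 11 13 9 5 7 14 8)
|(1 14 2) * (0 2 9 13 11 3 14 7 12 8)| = 30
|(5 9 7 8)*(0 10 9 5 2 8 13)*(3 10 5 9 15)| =30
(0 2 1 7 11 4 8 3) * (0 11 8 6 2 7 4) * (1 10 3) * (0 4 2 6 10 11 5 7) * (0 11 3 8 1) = (0 11 4 10 8)(1 2 3 5 7) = [11, 2, 3, 5, 10, 7, 6, 1, 0, 9, 8, 4]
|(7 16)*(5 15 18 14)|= 4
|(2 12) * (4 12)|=3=|(2 4 12)|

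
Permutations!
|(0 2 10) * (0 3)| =|(0 2 10 3)| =4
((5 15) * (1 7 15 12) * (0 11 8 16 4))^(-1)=(0 4 16 8 11)(1 12 5 15 7)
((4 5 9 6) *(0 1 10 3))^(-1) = ((0 1 10 3)(4 5 9 6))^(-1) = (0 3 10 1)(4 6 9 5)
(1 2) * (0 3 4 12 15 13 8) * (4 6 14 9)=(0 3 6 14 9 4 12 15 13 8)(1 2)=[3, 2, 1, 6, 12, 5, 14, 7, 0, 4, 10, 11, 15, 8, 9, 13]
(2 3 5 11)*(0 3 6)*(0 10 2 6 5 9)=(0 3 9)(2 5 11 6 10)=[3, 1, 5, 9, 4, 11, 10, 7, 8, 0, 2, 6]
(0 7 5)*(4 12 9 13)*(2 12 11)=(0 7 5)(2 12 9 13 4 11)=[7, 1, 12, 3, 11, 0, 6, 5, 8, 13, 10, 2, 9, 4]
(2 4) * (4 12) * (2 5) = [0, 1, 12, 3, 5, 2, 6, 7, 8, 9, 10, 11, 4] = (2 12 4 5)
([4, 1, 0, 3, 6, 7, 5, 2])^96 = [0, 1, 2, 3, 4, 5, 6, 7]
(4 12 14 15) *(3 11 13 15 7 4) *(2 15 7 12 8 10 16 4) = [0, 1, 15, 11, 8, 5, 6, 2, 10, 9, 16, 13, 14, 7, 12, 3, 4] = (2 15 3 11 13 7)(4 8 10 16)(12 14)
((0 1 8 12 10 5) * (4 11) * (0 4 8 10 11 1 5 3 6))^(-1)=((0 5 4 1 10 3 6)(8 12 11))^(-1)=(0 6 3 10 1 4 5)(8 11 12)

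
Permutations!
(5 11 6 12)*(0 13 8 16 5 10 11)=(0 13 8 16 5)(6 12 10 11)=[13, 1, 2, 3, 4, 0, 12, 7, 16, 9, 11, 6, 10, 8, 14, 15, 5]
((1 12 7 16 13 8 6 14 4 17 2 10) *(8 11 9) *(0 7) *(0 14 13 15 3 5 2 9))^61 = (0 10 8 15 14 11 2 9 16 12 13 5 17 7 1 6 3 4)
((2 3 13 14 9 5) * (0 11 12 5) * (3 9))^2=(0 12 2)(3 14 13)(5 9 11)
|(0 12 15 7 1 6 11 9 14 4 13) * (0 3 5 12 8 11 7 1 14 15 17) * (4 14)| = 14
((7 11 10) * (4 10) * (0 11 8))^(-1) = ((0 11 4 10 7 8))^(-1) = (0 8 7 10 4 11)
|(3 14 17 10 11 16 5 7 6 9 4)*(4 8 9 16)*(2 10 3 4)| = 12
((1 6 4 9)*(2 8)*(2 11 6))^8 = (1 2 8 11 6 4 9)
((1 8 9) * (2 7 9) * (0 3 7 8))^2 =((0 3 7 9 1)(2 8))^2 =(0 7 1 3 9)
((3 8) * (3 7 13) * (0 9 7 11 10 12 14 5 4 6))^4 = ((0 9 7 13 3 8 11 10 12 14 5 4 6))^4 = (0 3 12 6 13 10 4 7 11 5 9 8 14)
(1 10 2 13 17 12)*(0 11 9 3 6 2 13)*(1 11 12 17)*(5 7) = (17)(0 12 11 9 3 6 2)(1 10 13)(5 7) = [12, 10, 0, 6, 4, 7, 2, 5, 8, 3, 13, 9, 11, 1, 14, 15, 16, 17]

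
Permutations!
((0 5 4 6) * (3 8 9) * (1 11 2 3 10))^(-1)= ((0 5 4 6)(1 11 2 3 8 9 10))^(-1)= (0 6 4 5)(1 10 9 8 3 2 11)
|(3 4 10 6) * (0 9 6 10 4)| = 4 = |(10)(0 9 6 3)|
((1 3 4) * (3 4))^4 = (4)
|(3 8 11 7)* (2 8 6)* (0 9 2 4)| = 9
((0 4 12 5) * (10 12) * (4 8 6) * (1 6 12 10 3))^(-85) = ((0 8 12 5)(1 6 4 3))^(-85) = (0 5 12 8)(1 3 4 6)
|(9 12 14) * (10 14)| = 4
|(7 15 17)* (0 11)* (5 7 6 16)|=|(0 11)(5 7 15 17 6 16)|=6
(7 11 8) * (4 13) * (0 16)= [16, 1, 2, 3, 13, 5, 6, 11, 7, 9, 10, 8, 12, 4, 14, 15, 0]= (0 16)(4 13)(7 11 8)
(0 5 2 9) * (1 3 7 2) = (0 5 1 3 7 2 9) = [5, 3, 9, 7, 4, 1, 6, 2, 8, 0]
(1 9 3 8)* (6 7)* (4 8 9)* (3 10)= [0, 4, 2, 9, 8, 5, 7, 6, 1, 10, 3]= (1 4 8)(3 9 10)(6 7)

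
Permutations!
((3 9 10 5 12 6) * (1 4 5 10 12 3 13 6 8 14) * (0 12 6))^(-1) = ((0 12 8 14 1 4 5 3 9 6 13))^(-1) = (0 13 6 9 3 5 4 1 14 8 12)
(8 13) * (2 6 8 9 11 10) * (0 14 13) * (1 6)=(0 14 13 9 11 10 2 1 6 8)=[14, 6, 1, 3, 4, 5, 8, 7, 0, 11, 2, 10, 12, 9, 13]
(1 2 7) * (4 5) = [0, 2, 7, 3, 5, 4, 6, 1] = (1 2 7)(4 5)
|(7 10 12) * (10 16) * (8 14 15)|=12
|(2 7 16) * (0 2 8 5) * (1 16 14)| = |(0 2 7 14 1 16 8 5)| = 8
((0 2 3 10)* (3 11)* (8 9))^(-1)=(0 10 3 11 2)(8 9)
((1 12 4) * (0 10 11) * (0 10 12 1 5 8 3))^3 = ((0 12 4 5 8 3)(10 11))^3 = (0 5)(3 4)(8 12)(10 11)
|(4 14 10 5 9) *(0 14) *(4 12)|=7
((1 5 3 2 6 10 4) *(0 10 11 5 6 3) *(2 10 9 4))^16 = (0 4 6 5 9 1 11)(2 3 10)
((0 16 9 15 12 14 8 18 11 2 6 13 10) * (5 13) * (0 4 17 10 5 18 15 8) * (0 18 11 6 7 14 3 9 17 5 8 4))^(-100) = ((0 16 17 10)(2 7 14 18 6 11)(3 9 4 5 13 8 15 12))^(-100) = (2 14 6)(3 13)(4 15)(5 12)(7 18 11)(8 9)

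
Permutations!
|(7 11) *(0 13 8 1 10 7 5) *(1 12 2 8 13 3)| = |(13)(0 3 1 10 7 11 5)(2 8 12)| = 21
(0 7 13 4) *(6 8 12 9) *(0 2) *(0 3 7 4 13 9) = (13)(0 4 2 3 7 9 6 8 12) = [4, 1, 3, 7, 2, 5, 8, 9, 12, 6, 10, 11, 0, 13]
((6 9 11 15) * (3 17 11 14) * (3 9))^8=(3 15 17 6 11)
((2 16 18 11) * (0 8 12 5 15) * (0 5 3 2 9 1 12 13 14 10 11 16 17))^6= (18)(0 9)(1 8)(2 10)(3 14)(11 17)(12 13)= ((0 8 13 14 10 11 9 1 12 3 2 17)(5 15)(16 18))^6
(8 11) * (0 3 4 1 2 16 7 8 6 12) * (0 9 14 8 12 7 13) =(0 3 4 1 2 16 13)(6 7 12 9 14 8 11) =[3, 2, 16, 4, 1, 5, 7, 12, 11, 14, 10, 6, 9, 0, 8, 15, 13]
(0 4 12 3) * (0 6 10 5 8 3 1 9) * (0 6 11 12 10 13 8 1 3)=(0 4 10 5 1 9 6 13 8)(3 11 12)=[4, 9, 2, 11, 10, 1, 13, 7, 0, 6, 5, 12, 3, 8]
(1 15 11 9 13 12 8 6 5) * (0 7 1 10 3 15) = (0 7 1)(3 15 11 9 13 12 8 6 5 10) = [7, 0, 2, 15, 4, 10, 5, 1, 6, 13, 3, 9, 8, 12, 14, 11]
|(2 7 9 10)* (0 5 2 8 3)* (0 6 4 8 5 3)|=|(0 3 6 4 8)(2 7 9 10 5)|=5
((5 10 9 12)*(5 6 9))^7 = (5 10)(6 9 12)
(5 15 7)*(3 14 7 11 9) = [0, 1, 2, 14, 4, 15, 6, 5, 8, 3, 10, 9, 12, 13, 7, 11] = (3 14 7 5 15 11 9)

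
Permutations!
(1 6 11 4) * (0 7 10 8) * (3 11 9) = [7, 6, 2, 11, 1, 5, 9, 10, 0, 3, 8, 4] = (0 7 10 8)(1 6 9 3 11 4)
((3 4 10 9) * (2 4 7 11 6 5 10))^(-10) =((2 4)(3 7 11 6 5 10 9))^(-10) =(3 5 7 10 11 9 6)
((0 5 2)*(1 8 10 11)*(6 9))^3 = (1 11 10 8)(6 9)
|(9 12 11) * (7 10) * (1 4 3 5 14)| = |(1 4 3 5 14)(7 10)(9 12 11)| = 30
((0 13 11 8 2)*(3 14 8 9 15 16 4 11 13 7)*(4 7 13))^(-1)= ((0 13 4 11 9 15 16 7 3 14 8 2))^(-1)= (0 2 8 14 3 7 16 15 9 11 4 13)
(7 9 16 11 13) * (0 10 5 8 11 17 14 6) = (0 10 5 8 11 13 7 9 16 17 14 6) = [10, 1, 2, 3, 4, 8, 0, 9, 11, 16, 5, 13, 12, 7, 6, 15, 17, 14]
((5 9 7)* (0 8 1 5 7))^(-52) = ((0 8 1 5 9))^(-52) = (0 5 8 9 1)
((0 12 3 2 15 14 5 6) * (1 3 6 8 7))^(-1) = (0 6 12)(1 7 8 5 14 15 2 3)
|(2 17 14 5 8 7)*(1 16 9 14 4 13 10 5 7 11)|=13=|(1 16 9 14 7 2 17 4 13 10 5 8 11)|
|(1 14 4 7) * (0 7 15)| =6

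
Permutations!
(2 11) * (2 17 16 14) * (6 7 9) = [0, 1, 11, 3, 4, 5, 7, 9, 8, 6, 10, 17, 12, 13, 2, 15, 14, 16] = (2 11 17 16 14)(6 7 9)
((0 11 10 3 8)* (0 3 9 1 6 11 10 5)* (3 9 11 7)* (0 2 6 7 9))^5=(0 6 8 2 3 5 7 11 1 10 9)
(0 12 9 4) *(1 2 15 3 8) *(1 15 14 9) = (0 12 1 2 14 9 4)(3 8 15) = [12, 2, 14, 8, 0, 5, 6, 7, 15, 4, 10, 11, 1, 13, 9, 3]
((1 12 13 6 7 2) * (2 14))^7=(14)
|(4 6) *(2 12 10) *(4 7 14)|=|(2 12 10)(4 6 7 14)|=12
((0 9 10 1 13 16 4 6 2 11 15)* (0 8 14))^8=(0 2 1 8 4 9 11 13 14 6 10 15 16)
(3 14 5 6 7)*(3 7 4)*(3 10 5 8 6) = (3 14 8 6 4 10 5) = [0, 1, 2, 14, 10, 3, 4, 7, 6, 9, 5, 11, 12, 13, 8]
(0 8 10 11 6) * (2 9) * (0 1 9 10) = (0 8)(1 9 2 10 11 6) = [8, 9, 10, 3, 4, 5, 1, 7, 0, 2, 11, 6]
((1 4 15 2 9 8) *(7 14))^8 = ((1 4 15 2 9 8)(7 14))^8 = (1 15 9)(2 8 4)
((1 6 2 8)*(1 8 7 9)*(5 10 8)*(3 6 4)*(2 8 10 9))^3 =(10)(1 6 9 3 5 4 8)(2 7)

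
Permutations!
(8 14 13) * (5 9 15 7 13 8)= [0, 1, 2, 3, 4, 9, 6, 13, 14, 15, 10, 11, 12, 5, 8, 7]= (5 9 15 7 13)(8 14)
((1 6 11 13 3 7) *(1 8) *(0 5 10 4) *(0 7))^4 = ((0 5 10 4 7 8 1 6 11 13 3))^4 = (0 7 11 5 8 13 10 1 3 4 6)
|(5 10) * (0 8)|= 2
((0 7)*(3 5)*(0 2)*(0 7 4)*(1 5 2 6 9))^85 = ((0 4)(1 5 3 2 7 6 9))^85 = (0 4)(1 5 3 2 7 6 9)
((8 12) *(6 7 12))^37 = (6 7 12 8)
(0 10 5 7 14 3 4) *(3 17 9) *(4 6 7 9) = [10, 1, 2, 6, 0, 9, 7, 14, 8, 3, 5, 11, 12, 13, 17, 15, 16, 4] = (0 10 5 9 3 6 7 14 17 4)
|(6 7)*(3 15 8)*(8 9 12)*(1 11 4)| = 30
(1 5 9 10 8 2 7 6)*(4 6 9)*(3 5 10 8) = (1 10 3 5 4 6)(2 7 9 8) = [0, 10, 7, 5, 6, 4, 1, 9, 2, 8, 3]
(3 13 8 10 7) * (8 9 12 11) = (3 13 9 12 11 8 10 7) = [0, 1, 2, 13, 4, 5, 6, 3, 10, 12, 7, 8, 11, 9]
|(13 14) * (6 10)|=2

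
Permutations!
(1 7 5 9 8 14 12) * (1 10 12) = (1 7 5 9 8 14)(10 12) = [0, 7, 2, 3, 4, 9, 6, 5, 14, 8, 12, 11, 10, 13, 1]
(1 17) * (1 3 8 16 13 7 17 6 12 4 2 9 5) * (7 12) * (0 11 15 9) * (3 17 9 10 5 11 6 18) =(0 6 7 9 11 15 10 5 1 18 3 8 16 13 12 4 2) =[6, 18, 0, 8, 2, 1, 7, 9, 16, 11, 5, 15, 4, 12, 14, 10, 13, 17, 3]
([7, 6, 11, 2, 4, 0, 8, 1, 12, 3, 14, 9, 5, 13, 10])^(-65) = (0 12 6 7 5 8 1)(2 3 9 11)(10 14)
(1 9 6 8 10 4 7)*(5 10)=[0, 9, 2, 3, 7, 10, 8, 1, 5, 6, 4]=(1 9 6 8 5 10 4 7)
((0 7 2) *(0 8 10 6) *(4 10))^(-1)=((0 7 2 8 4 10 6))^(-1)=(0 6 10 4 8 2 7)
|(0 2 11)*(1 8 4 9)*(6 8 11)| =|(0 2 6 8 4 9 1 11)| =8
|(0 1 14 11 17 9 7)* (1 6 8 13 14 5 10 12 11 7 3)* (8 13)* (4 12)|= |(0 6 13 14 7)(1 5 10 4 12 11 17 9 3)|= 45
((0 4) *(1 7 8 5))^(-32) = (8)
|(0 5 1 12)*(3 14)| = 4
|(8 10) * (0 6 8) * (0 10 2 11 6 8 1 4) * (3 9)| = 14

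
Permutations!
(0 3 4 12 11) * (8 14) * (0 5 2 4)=(0 3)(2 4 12 11 5)(8 14)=[3, 1, 4, 0, 12, 2, 6, 7, 14, 9, 10, 5, 11, 13, 8]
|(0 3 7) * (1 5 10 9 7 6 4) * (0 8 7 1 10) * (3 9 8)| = |(0 9 1 5)(3 6 4 10 8 7)| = 12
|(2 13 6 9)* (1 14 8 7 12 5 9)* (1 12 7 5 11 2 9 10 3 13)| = |(1 14 8 5 10 3 13 6 12 11 2)| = 11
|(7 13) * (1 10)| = 2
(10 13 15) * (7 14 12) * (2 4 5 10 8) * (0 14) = (0 14 12 7)(2 4 5 10 13 15 8) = [14, 1, 4, 3, 5, 10, 6, 0, 2, 9, 13, 11, 7, 15, 12, 8]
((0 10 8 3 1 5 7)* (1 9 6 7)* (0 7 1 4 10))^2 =((1 5 4 10 8 3 9 6))^2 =(1 4 8 9)(3 6 5 10)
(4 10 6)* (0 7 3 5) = (0 7 3 5)(4 10 6) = [7, 1, 2, 5, 10, 0, 4, 3, 8, 9, 6]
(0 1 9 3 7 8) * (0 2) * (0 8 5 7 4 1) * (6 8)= (1 9 3 4)(2 6 8)(5 7)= [0, 9, 6, 4, 1, 7, 8, 5, 2, 3]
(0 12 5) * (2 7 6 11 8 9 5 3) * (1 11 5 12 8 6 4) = (0 8 9 12 3 2 7 4 1 11 6 5) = [8, 11, 7, 2, 1, 0, 5, 4, 9, 12, 10, 6, 3]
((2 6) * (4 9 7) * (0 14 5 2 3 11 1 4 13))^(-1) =(0 13 7 9 4 1 11 3 6 2 5 14)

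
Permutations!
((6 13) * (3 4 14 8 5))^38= (3 8 4 5 14)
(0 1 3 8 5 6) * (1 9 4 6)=(0 9 4 6)(1 3 8 5)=[9, 3, 2, 8, 6, 1, 0, 7, 5, 4]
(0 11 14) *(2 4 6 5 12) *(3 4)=(0 11 14)(2 3 4 6 5 12)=[11, 1, 3, 4, 6, 12, 5, 7, 8, 9, 10, 14, 2, 13, 0]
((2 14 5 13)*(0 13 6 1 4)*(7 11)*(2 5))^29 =((0 13 5 6 1 4)(2 14)(7 11))^29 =(0 4 1 6 5 13)(2 14)(7 11)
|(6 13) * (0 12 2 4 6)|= 6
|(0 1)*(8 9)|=2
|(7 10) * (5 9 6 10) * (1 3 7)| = |(1 3 7 5 9 6 10)| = 7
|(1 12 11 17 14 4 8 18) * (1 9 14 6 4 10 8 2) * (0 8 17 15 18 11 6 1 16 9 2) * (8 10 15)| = 42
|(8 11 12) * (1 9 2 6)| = 12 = |(1 9 2 6)(8 11 12)|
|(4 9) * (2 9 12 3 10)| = 6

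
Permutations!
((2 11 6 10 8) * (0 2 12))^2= ((0 2 11 6 10 8 12))^2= (0 11 10 12 2 6 8)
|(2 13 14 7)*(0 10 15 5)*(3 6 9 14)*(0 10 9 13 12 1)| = |(0 9 14 7 2 12 1)(3 6 13)(5 10 15)| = 21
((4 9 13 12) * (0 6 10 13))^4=(0 12 6 4 10 9 13)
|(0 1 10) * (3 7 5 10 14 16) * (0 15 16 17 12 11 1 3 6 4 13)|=|(0 3 7 5 10 15 16 6 4 13)(1 14 17 12 11)|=10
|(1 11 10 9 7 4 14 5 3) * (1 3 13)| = 9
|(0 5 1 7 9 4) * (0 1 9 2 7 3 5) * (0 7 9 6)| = |(0 7 2 9 4 1 3 5 6)| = 9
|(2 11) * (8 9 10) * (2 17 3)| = |(2 11 17 3)(8 9 10)| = 12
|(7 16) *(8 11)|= 2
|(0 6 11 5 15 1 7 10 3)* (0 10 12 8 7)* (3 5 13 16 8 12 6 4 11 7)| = |(0 4 11 13 16 8 3 10 5 15 1)(6 7)| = 22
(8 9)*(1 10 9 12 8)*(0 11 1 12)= (0 11 1 10 9 12 8)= [11, 10, 2, 3, 4, 5, 6, 7, 0, 12, 9, 1, 8]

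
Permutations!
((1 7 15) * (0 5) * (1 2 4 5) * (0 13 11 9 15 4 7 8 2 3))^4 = (0 7 11)(1 4 9)(2 13 3)(5 15 8)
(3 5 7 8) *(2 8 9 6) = (2 8 3 5 7 9 6) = [0, 1, 8, 5, 4, 7, 2, 9, 3, 6]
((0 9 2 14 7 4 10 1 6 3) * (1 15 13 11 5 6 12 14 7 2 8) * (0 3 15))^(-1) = ((0 9 8 1 12 14 2 7 4 10)(5 6 15 13 11))^(-1) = (0 10 4 7 2 14 12 1 8 9)(5 11 13 15 6)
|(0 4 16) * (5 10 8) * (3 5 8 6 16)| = 7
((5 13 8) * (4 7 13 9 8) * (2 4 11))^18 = ((2 4 7 13 11)(5 9 8))^18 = (2 13 4 11 7)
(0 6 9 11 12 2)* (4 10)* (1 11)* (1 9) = (0 6 1 11 12 2)(4 10) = [6, 11, 0, 3, 10, 5, 1, 7, 8, 9, 4, 12, 2]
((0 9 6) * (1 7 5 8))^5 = ((0 9 6)(1 7 5 8))^5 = (0 6 9)(1 7 5 8)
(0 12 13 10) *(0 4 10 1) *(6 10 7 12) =(0 6 10 4 7 12 13 1) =[6, 0, 2, 3, 7, 5, 10, 12, 8, 9, 4, 11, 13, 1]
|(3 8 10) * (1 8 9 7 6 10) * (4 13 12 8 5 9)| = |(1 5 9 7 6 10 3 4 13 12 8)| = 11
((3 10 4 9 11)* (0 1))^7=((0 1)(3 10 4 9 11))^7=(0 1)(3 4 11 10 9)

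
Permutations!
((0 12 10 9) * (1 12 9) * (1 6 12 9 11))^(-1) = ((0 11 1 9)(6 12 10))^(-1) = (0 9 1 11)(6 10 12)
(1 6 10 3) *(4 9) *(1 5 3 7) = (1 6 10 7)(3 5)(4 9) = [0, 6, 2, 5, 9, 3, 10, 1, 8, 4, 7]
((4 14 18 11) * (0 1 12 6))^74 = ((0 1 12 6)(4 14 18 11))^74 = (0 12)(1 6)(4 18)(11 14)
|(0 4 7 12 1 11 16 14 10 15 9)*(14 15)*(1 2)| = |(0 4 7 12 2 1 11 16 15 9)(10 14)| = 10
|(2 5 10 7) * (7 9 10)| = |(2 5 7)(9 10)| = 6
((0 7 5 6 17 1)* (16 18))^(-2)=((0 7 5 6 17 1)(16 18))^(-2)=(18)(0 17 5)(1 6 7)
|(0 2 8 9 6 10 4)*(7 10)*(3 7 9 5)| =8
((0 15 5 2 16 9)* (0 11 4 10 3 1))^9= (0 3 4 9 2 15 1 10 11 16 5)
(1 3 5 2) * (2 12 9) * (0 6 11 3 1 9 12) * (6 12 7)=[12, 1, 9, 5, 4, 0, 11, 6, 8, 2, 10, 3, 7]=(0 12 7 6 11 3 5)(2 9)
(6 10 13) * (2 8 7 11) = (2 8 7 11)(6 10 13) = [0, 1, 8, 3, 4, 5, 10, 11, 7, 9, 13, 2, 12, 6]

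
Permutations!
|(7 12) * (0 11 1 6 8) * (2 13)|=|(0 11 1 6 8)(2 13)(7 12)|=10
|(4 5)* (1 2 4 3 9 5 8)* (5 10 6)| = 20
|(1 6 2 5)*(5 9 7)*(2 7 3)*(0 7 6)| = |(0 7 5 1)(2 9 3)| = 12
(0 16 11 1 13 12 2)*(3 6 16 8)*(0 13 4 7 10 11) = [8, 4, 13, 6, 7, 5, 16, 10, 3, 9, 11, 1, 2, 12, 14, 15, 0] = (0 8 3 6 16)(1 4 7 10 11)(2 13 12)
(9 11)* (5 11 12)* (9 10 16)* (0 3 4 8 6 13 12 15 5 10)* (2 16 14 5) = [3, 1, 16, 4, 8, 11, 13, 7, 6, 15, 14, 0, 10, 12, 5, 2, 9] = (0 3 4 8 6 13 12 10 14 5 11)(2 16 9 15)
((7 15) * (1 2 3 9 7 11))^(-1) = ((1 2 3 9 7 15 11))^(-1) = (1 11 15 7 9 3 2)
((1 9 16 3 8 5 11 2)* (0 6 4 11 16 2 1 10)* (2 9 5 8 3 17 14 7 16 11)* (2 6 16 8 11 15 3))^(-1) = ((0 16 17 14 7 8 11 1 5 15 3 2 10)(4 6))^(-1) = (0 10 2 3 15 5 1 11 8 7 14 17 16)(4 6)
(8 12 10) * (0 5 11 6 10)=(0 5 11 6 10 8 12)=[5, 1, 2, 3, 4, 11, 10, 7, 12, 9, 8, 6, 0]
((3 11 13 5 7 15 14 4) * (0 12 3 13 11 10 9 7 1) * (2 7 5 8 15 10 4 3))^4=(0 10)(1 7)(2 5)(3 15 13)(4 14 8)(9 12)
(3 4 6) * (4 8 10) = (3 8 10 4 6) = [0, 1, 2, 8, 6, 5, 3, 7, 10, 9, 4]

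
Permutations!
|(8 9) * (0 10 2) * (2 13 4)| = 10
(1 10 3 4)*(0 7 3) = (0 7 3 4 1 10) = [7, 10, 2, 4, 1, 5, 6, 3, 8, 9, 0]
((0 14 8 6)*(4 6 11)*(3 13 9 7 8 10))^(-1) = ((0 14 10 3 13 9 7 8 11 4 6))^(-1) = (0 6 4 11 8 7 9 13 3 10 14)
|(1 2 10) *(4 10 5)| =|(1 2 5 4 10)| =5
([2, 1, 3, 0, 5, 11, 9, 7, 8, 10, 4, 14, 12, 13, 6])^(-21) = [0, 1, 2, 3, 4, 5, 6, 7, 8, 9, 10, 11, 12, 13, 14]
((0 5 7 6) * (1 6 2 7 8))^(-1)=(0 6 1 8 5)(2 7)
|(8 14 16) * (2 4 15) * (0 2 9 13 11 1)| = |(0 2 4 15 9 13 11 1)(8 14 16)| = 24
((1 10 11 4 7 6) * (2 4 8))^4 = (1 2)(4 10)(6 8)(7 11)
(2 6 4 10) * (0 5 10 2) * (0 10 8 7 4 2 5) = [0, 1, 6, 3, 5, 8, 2, 4, 7, 9, 10] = (10)(2 6)(4 5 8 7)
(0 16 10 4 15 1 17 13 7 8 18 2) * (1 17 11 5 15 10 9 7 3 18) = (0 16 9 7 8 1 11 5 15 17 13 3 18 2)(4 10) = [16, 11, 0, 18, 10, 15, 6, 8, 1, 7, 4, 5, 12, 3, 14, 17, 9, 13, 2]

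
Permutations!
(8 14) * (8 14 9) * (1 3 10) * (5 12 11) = (14)(1 3 10)(5 12 11)(8 9) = [0, 3, 2, 10, 4, 12, 6, 7, 9, 8, 1, 5, 11, 13, 14]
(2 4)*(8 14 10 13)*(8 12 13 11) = [0, 1, 4, 3, 2, 5, 6, 7, 14, 9, 11, 8, 13, 12, 10] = (2 4)(8 14 10 11)(12 13)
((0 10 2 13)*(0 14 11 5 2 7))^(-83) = ((0 10 7)(2 13 14 11 5))^(-83) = (0 10 7)(2 14 5 13 11)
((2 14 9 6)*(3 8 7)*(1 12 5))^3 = ((1 12 5)(2 14 9 6)(3 8 7))^3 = (2 6 9 14)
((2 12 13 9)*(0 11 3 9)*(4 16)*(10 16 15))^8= ((0 11 3 9 2 12 13)(4 15 10 16))^8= (16)(0 11 3 9 2 12 13)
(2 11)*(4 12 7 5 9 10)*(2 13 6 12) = (2 11 13 6 12 7 5 9 10 4) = [0, 1, 11, 3, 2, 9, 12, 5, 8, 10, 4, 13, 7, 6]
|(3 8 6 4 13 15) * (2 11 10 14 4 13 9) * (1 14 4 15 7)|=40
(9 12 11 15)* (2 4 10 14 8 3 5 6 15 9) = (2 4 10 14 8 3 5 6 15)(9 12 11) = [0, 1, 4, 5, 10, 6, 15, 7, 3, 12, 14, 9, 11, 13, 8, 2]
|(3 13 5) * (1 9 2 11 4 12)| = |(1 9 2 11 4 12)(3 13 5)| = 6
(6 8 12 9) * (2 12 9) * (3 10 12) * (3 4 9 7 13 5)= [0, 1, 4, 10, 9, 3, 8, 13, 7, 6, 12, 11, 2, 5]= (2 4 9 6 8 7 13 5 3 10 12)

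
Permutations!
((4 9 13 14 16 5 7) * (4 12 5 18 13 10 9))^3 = ((5 7 12)(9 10)(13 14 16 18))^3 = (9 10)(13 18 16 14)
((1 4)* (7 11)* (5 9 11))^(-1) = (1 4)(5 7 11 9)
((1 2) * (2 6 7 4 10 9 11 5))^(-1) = (1 2 5 11 9 10 4 7 6)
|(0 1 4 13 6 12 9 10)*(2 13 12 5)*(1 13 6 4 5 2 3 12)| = 18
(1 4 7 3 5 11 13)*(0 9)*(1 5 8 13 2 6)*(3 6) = (0 9)(1 4 7 6)(2 3 8 13 5 11) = [9, 4, 3, 8, 7, 11, 1, 6, 13, 0, 10, 2, 12, 5]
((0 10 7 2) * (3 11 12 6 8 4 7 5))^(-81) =((0 10 5 3 11 12 6 8 4 7 2))^(-81) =(0 8 3 2 6 5 7 12 10 4 11)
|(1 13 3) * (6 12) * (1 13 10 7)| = |(1 10 7)(3 13)(6 12)| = 6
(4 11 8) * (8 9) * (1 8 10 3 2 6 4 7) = (1 8 7)(2 6 4 11 9 10 3) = [0, 8, 6, 2, 11, 5, 4, 1, 7, 10, 3, 9]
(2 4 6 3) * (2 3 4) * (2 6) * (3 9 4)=(2 6 3 9 4)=[0, 1, 6, 9, 2, 5, 3, 7, 8, 4]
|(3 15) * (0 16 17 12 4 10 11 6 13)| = |(0 16 17 12 4 10 11 6 13)(3 15)| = 18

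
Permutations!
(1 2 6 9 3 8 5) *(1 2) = (2 6 9 3 8 5) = [0, 1, 6, 8, 4, 2, 9, 7, 5, 3]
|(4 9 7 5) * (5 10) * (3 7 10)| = 4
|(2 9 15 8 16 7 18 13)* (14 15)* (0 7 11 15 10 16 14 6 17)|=24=|(0 7 18 13 2 9 6 17)(8 14 10 16 11 15)|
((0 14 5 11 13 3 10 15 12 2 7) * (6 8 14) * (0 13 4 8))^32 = (2 10 7 15 13 12 3)(4 14 11 8 5)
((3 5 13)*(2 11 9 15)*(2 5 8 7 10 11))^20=(3 7 11 15 13 8 10 9 5)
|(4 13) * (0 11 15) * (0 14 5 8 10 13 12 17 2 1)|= |(0 11 15 14 5 8 10 13 4 12 17 2 1)|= 13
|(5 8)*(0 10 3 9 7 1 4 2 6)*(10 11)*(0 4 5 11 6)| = 8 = |(0 6 4 2)(1 5 8 11 10 3 9 7)|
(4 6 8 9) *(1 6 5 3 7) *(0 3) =(0 3 7 1 6 8 9 4 5) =[3, 6, 2, 7, 5, 0, 8, 1, 9, 4]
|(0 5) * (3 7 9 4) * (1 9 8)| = 6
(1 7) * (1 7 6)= (7)(1 6)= [0, 6, 2, 3, 4, 5, 1, 7]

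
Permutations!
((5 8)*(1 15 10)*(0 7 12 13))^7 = ((0 7 12 13)(1 15 10)(5 8))^7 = (0 13 12 7)(1 15 10)(5 8)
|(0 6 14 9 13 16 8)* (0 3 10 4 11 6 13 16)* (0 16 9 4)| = 12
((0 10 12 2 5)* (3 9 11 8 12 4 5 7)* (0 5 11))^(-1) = (0 9 3 7 2 12 8 11 4 10)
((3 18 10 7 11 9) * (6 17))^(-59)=((3 18 10 7 11 9)(6 17))^(-59)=(3 18 10 7 11 9)(6 17)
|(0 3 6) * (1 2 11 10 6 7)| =8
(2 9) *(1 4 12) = [0, 4, 9, 3, 12, 5, 6, 7, 8, 2, 10, 11, 1] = (1 4 12)(2 9)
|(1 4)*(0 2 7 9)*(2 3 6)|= 6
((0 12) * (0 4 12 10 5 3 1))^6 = (12)(0 10 5 3 1)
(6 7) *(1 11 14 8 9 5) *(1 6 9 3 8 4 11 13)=[0, 13, 2, 8, 11, 6, 7, 9, 3, 5, 10, 14, 12, 1, 4]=(1 13)(3 8)(4 11 14)(5 6 7 9)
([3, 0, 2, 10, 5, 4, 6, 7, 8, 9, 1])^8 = [0, 1, 2, 3, 4, 5, 6, 7, 8, 9, 10]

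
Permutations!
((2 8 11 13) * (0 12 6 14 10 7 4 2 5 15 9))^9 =((0 12 6 14 10 7 4 2 8 11 13 5 15 9))^9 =(0 11 10 9 8 14 15 2 6 5 4 12 13 7)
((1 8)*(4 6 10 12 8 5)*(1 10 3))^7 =(1 4 3 5 6)(8 10 12)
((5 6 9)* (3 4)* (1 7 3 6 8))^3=(1 4 5 7 6 8 3 9)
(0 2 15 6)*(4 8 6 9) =(0 2 15 9 4 8 6) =[2, 1, 15, 3, 8, 5, 0, 7, 6, 4, 10, 11, 12, 13, 14, 9]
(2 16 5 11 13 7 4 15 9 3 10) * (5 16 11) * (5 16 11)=[0, 1, 5, 10, 15, 16, 6, 4, 8, 3, 2, 13, 12, 7, 14, 9, 11]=(2 5 16 11 13 7 4 15 9 3 10)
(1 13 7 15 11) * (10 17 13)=[0, 10, 2, 3, 4, 5, 6, 15, 8, 9, 17, 1, 12, 7, 14, 11, 16, 13]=(1 10 17 13 7 15 11)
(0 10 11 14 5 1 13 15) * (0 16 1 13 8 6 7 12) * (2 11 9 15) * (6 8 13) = (0 10 9 15 16 1 13 2 11 14 5 6 7 12) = [10, 13, 11, 3, 4, 6, 7, 12, 8, 15, 9, 14, 0, 2, 5, 16, 1]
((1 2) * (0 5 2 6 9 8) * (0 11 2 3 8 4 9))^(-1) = (0 6 1 2 11 8 3 5)(4 9)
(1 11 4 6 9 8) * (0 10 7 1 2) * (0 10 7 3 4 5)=(0 7 1 11 5)(2 10 3 4 6 9 8)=[7, 11, 10, 4, 6, 0, 9, 1, 2, 8, 3, 5]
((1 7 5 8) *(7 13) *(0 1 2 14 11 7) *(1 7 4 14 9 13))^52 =(0 8 13 5 9 7 2)(4 14 11) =((0 7 5 8 2 9 13)(4 14 11))^52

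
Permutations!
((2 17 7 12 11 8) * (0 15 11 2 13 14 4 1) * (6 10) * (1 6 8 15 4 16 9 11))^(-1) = ((0 4 6 10 8 13 14 16 9 11 15 1)(2 17 7 12))^(-1) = (0 1 15 11 9 16 14 13 8 10 6 4)(2 12 7 17)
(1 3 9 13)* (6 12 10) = (1 3 9 13)(6 12 10) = [0, 3, 2, 9, 4, 5, 12, 7, 8, 13, 6, 11, 10, 1]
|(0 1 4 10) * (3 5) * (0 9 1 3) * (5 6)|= |(0 3 6 5)(1 4 10 9)|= 4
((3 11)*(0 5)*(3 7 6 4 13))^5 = ((0 5)(3 11 7 6 4 13))^5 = (0 5)(3 13 4 6 7 11)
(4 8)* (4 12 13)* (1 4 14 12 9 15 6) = (1 4 8 9 15 6)(12 13 14) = [0, 4, 2, 3, 8, 5, 1, 7, 9, 15, 10, 11, 13, 14, 12, 6]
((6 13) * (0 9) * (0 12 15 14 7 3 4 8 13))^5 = ((0 9 12 15 14 7 3 4 8 13 6))^5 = (0 7 6 14 13 15 8 12 4 9 3)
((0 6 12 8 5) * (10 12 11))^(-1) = (0 5 8 12 10 11 6) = ((0 6 11 10 12 8 5))^(-1)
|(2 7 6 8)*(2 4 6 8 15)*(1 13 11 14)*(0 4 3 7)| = |(0 4 6 15 2)(1 13 11 14)(3 7 8)| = 60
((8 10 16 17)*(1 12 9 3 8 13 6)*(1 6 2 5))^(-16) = ((1 12 9 3 8 10 16 17 13 2 5))^(-16) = (1 16 12 17 9 13 3 2 8 5 10)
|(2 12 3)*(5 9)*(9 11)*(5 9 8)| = |(2 12 3)(5 11 8)| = 3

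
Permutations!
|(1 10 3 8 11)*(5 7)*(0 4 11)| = 14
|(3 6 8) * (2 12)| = 6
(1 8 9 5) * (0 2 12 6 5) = (0 2 12 6 5 1 8 9) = [2, 8, 12, 3, 4, 1, 5, 7, 9, 0, 10, 11, 6]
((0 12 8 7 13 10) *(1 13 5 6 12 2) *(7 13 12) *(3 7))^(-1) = (0 10 13 8 12 1 2)(3 6 5 7)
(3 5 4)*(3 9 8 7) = (3 5 4 9 8 7) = [0, 1, 2, 5, 9, 4, 6, 3, 7, 8]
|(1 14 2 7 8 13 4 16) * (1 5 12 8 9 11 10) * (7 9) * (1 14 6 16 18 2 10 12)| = 8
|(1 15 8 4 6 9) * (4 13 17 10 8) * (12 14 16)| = |(1 15 4 6 9)(8 13 17 10)(12 14 16)| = 60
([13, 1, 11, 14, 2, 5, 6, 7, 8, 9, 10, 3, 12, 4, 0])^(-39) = [2, 1, 14, 13, 3, 5, 6, 7, 8, 9, 10, 0, 12, 11, 4]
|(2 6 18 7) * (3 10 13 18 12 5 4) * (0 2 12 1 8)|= 40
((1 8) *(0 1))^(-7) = ((0 1 8))^(-7) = (0 8 1)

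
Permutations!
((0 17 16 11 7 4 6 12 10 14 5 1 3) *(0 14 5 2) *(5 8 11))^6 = ((0 17 16 5 1 3 14 2)(4 6 12 10 8 11 7))^6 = (0 14 1 16)(2 3 5 17)(4 7 11 8 10 12 6)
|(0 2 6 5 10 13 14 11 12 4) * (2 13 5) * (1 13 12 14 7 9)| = |(0 12 4)(1 13 7 9)(2 6)(5 10)(11 14)| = 12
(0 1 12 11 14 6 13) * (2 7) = (0 1 12 11 14 6 13)(2 7) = [1, 12, 7, 3, 4, 5, 13, 2, 8, 9, 10, 14, 11, 0, 6]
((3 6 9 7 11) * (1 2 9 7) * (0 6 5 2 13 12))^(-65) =((0 6 7 11 3 5 2 9 1 13 12))^(-65) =(0 6 7 11 3 5 2 9 1 13 12)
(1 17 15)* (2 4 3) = [0, 17, 4, 2, 3, 5, 6, 7, 8, 9, 10, 11, 12, 13, 14, 1, 16, 15] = (1 17 15)(2 4 3)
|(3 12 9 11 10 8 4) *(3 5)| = |(3 12 9 11 10 8 4 5)| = 8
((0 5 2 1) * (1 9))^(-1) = ((0 5 2 9 1))^(-1) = (0 1 9 2 5)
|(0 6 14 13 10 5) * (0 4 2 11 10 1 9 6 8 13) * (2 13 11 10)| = |(0 8 11 2 10 5 4 13 1 9 6 14)| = 12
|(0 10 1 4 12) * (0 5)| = |(0 10 1 4 12 5)| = 6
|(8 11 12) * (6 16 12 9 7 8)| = 12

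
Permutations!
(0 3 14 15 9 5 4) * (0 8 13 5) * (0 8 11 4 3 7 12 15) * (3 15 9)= [7, 1, 2, 14, 11, 15, 6, 12, 13, 8, 10, 4, 9, 5, 0, 3]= (0 7 12 9 8 13 5 15 3 14)(4 11)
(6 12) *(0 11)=[11, 1, 2, 3, 4, 5, 12, 7, 8, 9, 10, 0, 6]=(0 11)(6 12)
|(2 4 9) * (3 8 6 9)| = |(2 4 3 8 6 9)| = 6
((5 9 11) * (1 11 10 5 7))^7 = ((1 11 7)(5 9 10))^7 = (1 11 7)(5 9 10)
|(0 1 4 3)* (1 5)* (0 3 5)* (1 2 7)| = 5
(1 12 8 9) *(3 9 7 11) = (1 12 8 7 11 3 9) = [0, 12, 2, 9, 4, 5, 6, 11, 7, 1, 10, 3, 8]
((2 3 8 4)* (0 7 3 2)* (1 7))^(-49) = ((0 1 7 3 8 4))^(-49) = (0 4 8 3 7 1)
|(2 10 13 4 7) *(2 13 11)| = 3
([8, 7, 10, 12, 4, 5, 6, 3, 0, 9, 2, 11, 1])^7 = [8, 12, 10, 7, 4, 5, 6, 1, 0, 9, 2, 11, 3]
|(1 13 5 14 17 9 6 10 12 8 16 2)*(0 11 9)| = 14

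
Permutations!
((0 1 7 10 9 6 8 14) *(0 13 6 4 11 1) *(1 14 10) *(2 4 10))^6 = ((1 7)(2 4 11 14 13 6 8)(9 10))^6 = (2 8 6 13 14 11 4)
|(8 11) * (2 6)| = |(2 6)(8 11)| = 2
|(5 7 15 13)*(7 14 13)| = |(5 14 13)(7 15)| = 6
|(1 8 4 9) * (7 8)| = 5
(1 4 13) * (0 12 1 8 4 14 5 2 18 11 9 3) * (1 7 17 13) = [12, 14, 18, 0, 1, 2, 6, 17, 4, 3, 10, 9, 7, 8, 5, 15, 16, 13, 11] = (0 12 7 17 13 8 4 1 14 5 2 18 11 9 3)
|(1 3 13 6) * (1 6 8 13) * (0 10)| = |(0 10)(1 3)(8 13)| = 2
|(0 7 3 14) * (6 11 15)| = 12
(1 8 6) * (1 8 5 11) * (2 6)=(1 5 11)(2 6 8)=[0, 5, 6, 3, 4, 11, 8, 7, 2, 9, 10, 1]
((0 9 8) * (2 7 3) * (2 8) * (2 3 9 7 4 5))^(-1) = (0 8 3 9 7)(2 5 4)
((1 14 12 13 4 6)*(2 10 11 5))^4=(1 4 12)(6 13 14)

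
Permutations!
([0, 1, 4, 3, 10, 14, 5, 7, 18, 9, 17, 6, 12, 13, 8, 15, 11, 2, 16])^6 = (2 10)(4 17)(5 6 11 16 18 8 14)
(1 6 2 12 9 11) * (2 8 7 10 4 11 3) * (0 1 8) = (0 1 6)(2 12 9 3)(4 11 8 7 10) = [1, 6, 12, 2, 11, 5, 0, 10, 7, 3, 4, 8, 9]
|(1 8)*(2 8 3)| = 4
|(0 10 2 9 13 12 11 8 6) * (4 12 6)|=|(0 10 2 9 13 6)(4 12 11 8)|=12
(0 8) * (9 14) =(0 8)(9 14) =[8, 1, 2, 3, 4, 5, 6, 7, 0, 14, 10, 11, 12, 13, 9]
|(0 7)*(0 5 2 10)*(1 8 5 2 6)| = |(0 7 2 10)(1 8 5 6)| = 4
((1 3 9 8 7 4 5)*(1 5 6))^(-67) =(1 8 6 9 4 3 7)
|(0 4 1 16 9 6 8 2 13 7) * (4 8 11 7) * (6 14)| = 12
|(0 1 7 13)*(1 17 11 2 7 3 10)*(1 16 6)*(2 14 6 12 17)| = 36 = |(0 2 7 13)(1 3 10 16 12 17 11 14 6)|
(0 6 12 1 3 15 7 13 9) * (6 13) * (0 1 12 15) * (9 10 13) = [9, 3, 2, 0, 4, 5, 15, 6, 8, 1, 13, 11, 12, 10, 14, 7] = (0 9 1 3)(6 15 7)(10 13)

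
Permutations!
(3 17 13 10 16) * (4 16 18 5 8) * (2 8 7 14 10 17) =(2 8 4 16 3)(5 7 14 10 18)(13 17) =[0, 1, 8, 2, 16, 7, 6, 14, 4, 9, 18, 11, 12, 17, 10, 15, 3, 13, 5]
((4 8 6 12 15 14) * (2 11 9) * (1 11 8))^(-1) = ((1 11 9 2 8 6 12 15 14 4))^(-1) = (1 4 14 15 12 6 8 2 9 11)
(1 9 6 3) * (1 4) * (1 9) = (3 4 9 6) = [0, 1, 2, 4, 9, 5, 3, 7, 8, 6]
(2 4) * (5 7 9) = (2 4)(5 7 9) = [0, 1, 4, 3, 2, 7, 6, 9, 8, 5]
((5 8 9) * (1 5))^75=(1 9 8 5)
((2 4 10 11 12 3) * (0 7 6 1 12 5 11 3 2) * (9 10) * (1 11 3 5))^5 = (0 12 5 11 9 7 2 3 1 10 6 4)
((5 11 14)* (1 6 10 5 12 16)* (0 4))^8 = ((0 4)(1 6 10 5 11 14 12 16))^8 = (16)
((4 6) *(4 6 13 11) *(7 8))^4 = (4 13 11) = ((4 13 11)(7 8))^4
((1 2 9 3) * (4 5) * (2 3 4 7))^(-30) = (9)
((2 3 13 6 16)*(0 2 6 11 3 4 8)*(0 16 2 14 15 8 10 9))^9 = (0 9 10 4 2 6 16 8 15 14)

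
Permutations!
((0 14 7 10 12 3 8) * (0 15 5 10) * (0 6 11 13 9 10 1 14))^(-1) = (1 5 15 8 3 12 10 9 13 11 6 7 14)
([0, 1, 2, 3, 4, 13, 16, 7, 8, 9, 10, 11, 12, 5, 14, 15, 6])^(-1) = [0, 1, 2, 3, 4, 13, 16, 7, 8, 9, 10, 11, 12, 5, 14, 15, 6]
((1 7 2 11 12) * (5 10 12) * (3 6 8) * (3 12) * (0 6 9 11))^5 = ((0 6 8 12 1 7 2)(3 9 11 5 10))^5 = (0 7 12 6 2 1 8)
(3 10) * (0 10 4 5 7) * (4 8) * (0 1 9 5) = (0 10 3 8 4)(1 9 5 7) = [10, 9, 2, 8, 0, 7, 6, 1, 4, 5, 3]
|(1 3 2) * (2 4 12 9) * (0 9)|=7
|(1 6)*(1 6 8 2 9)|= |(1 8 2 9)|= 4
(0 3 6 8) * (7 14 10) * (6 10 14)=(14)(0 3 10 7 6 8)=[3, 1, 2, 10, 4, 5, 8, 6, 0, 9, 7, 11, 12, 13, 14]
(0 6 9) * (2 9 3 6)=(0 2 9)(3 6)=[2, 1, 9, 6, 4, 5, 3, 7, 8, 0]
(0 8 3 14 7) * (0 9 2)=(0 8 3 14 7 9 2)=[8, 1, 0, 14, 4, 5, 6, 9, 3, 2, 10, 11, 12, 13, 7]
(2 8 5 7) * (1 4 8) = [0, 4, 1, 3, 8, 7, 6, 2, 5] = (1 4 8 5 7 2)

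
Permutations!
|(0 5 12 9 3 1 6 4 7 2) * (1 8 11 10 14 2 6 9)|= |(0 5 12 1 9 3 8 11 10 14 2)(4 7 6)|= 33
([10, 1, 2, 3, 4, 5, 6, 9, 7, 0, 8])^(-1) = [9, 1, 2, 3, 4, 5, 6, 8, 10, 7, 0]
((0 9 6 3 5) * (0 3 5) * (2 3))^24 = (9)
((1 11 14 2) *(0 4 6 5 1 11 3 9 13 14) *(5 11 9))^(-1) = (0 11 6 4)(1 5 3)(2 14 13 9)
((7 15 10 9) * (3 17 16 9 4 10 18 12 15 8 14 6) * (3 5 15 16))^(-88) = (5 18 16 7 14)(6 15 12 9 8)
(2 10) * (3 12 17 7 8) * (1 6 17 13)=(1 6 17 7 8 3 12 13)(2 10)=[0, 6, 10, 12, 4, 5, 17, 8, 3, 9, 2, 11, 13, 1, 14, 15, 16, 7]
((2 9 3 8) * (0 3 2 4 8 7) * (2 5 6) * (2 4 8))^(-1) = ((0 3 7)(2 9 5 6 4))^(-1) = (0 7 3)(2 4 6 5 9)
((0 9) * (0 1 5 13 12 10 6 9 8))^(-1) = ((0 8)(1 5 13 12 10 6 9))^(-1) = (0 8)(1 9 6 10 12 13 5)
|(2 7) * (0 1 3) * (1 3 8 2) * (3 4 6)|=4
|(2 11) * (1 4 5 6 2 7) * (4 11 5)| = |(1 11 7)(2 5 6)| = 3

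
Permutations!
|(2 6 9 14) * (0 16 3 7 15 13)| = |(0 16 3 7 15 13)(2 6 9 14)| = 12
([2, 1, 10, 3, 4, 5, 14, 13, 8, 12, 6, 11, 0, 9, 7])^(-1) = (0 12 9 13 7 14 6 10 2)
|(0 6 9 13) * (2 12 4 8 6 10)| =9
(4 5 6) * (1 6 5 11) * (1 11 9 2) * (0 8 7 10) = [8, 6, 1, 3, 9, 5, 4, 10, 7, 2, 0, 11] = (11)(0 8 7 10)(1 6 4 9 2)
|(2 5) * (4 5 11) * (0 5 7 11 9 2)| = |(0 5)(2 9)(4 7 11)| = 6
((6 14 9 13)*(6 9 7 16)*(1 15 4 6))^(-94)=((1 15 4 6 14 7 16)(9 13))^(-94)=(1 14 15 7 4 16 6)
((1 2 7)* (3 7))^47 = (1 7 3 2)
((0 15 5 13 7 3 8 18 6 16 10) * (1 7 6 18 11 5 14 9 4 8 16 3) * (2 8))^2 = (18)(0 14 4 8 5 6 16)(2 11 13 3 10 15 9)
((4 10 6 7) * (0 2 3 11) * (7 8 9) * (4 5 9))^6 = ((0 2 3 11)(4 10 6 8)(5 9 7))^6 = (0 3)(2 11)(4 6)(8 10)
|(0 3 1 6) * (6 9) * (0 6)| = |(0 3 1 9)| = 4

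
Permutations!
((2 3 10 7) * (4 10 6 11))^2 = ((2 3 6 11 4 10 7))^2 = (2 6 4 7 3 11 10)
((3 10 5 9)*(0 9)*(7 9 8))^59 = (0 9 5 7 10 8 3)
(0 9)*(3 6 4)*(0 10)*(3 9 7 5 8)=(0 7 5 8 3 6 4 9 10)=[7, 1, 2, 6, 9, 8, 4, 5, 3, 10, 0]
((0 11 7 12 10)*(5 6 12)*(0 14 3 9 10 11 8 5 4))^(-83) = (0 11 5 4 12 8 7 6)(3 9 10 14)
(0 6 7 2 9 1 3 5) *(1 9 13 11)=(0 6 7 2 13 11 1 3 5)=[6, 3, 13, 5, 4, 0, 7, 2, 8, 9, 10, 1, 12, 11]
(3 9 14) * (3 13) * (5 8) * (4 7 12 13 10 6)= (3 9 14 10 6 4 7 12 13)(5 8)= [0, 1, 2, 9, 7, 8, 4, 12, 5, 14, 6, 11, 13, 3, 10]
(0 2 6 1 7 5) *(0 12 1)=(0 2 6)(1 7 5 12)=[2, 7, 6, 3, 4, 12, 0, 5, 8, 9, 10, 11, 1]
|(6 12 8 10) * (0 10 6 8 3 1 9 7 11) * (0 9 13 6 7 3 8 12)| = 11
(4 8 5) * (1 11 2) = (1 11 2)(4 8 5) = [0, 11, 1, 3, 8, 4, 6, 7, 5, 9, 10, 2]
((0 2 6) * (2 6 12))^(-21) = ((0 6)(2 12))^(-21) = (0 6)(2 12)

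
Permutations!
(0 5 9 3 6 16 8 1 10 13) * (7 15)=(0 5 9 3 6 16 8 1 10 13)(7 15)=[5, 10, 2, 6, 4, 9, 16, 15, 1, 3, 13, 11, 12, 0, 14, 7, 8]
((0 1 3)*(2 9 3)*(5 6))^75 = ((0 1 2 9 3)(5 6))^75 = (9)(5 6)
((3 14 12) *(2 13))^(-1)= ((2 13)(3 14 12))^(-1)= (2 13)(3 12 14)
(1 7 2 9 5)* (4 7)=(1 4 7 2 9 5)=[0, 4, 9, 3, 7, 1, 6, 2, 8, 5]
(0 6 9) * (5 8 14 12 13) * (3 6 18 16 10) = (0 18 16 10 3 6 9)(5 8 14 12 13) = [18, 1, 2, 6, 4, 8, 9, 7, 14, 0, 3, 11, 13, 5, 12, 15, 10, 17, 16]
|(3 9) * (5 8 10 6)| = 4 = |(3 9)(5 8 10 6)|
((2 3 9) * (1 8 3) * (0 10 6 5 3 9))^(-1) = (0 3 5 6 10)(1 2 9 8)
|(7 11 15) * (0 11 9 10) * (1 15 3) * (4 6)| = |(0 11 3 1 15 7 9 10)(4 6)| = 8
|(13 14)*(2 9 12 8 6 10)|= |(2 9 12 8 6 10)(13 14)|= 6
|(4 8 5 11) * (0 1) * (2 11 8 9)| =4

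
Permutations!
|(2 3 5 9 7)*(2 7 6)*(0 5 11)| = 7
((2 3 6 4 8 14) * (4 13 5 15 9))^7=((2 3 6 13 5 15 9 4 8 14))^7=(2 4 5 3 8 15 6 14 9 13)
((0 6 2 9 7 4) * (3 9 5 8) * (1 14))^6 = ((0 6 2 5 8 3 9 7 4)(1 14))^6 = (14)(0 9 5)(2 4 3)(6 7 8)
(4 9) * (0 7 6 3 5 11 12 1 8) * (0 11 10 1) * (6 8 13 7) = [6, 13, 2, 5, 9, 10, 3, 8, 11, 4, 1, 12, 0, 7] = (0 6 3 5 10 1 13 7 8 11 12)(4 9)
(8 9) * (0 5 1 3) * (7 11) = (0 5 1 3)(7 11)(8 9) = [5, 3, 2, 0, 4, 1, 6, 11, 9, 8, 10, 7]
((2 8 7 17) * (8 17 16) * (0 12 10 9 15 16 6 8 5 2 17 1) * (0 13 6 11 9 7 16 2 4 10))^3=((17)(0 12)(1 13 6 8 16 5 4 10 7 11 9 15 2))^3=(17)(0 12)(1 8 4 11 2 6 5 7 15 13 16 10 9)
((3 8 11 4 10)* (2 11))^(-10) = ((2 11 4 10 3 8))^(-10) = (2 4 3)(8 11 10)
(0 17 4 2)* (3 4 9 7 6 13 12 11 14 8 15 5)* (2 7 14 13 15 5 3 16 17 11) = (0 11 13 12 2)(3 4 7 6 15)(5 16 17 9 14 8) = [11, 1, 0, 4, 7, 16, 15, 6, 5, 14, 10, 13, 2, 12, 8, 3, 17, 9]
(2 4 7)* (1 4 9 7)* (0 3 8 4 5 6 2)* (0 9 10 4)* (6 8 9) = [3, 5, 10, 9, 1, 8, 2, 6, 0, 7, 4] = (0 3 9 7 6 2 10 4 1 5 8)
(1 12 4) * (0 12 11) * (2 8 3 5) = (0 12 4 1 11)(2 8 3 5) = [12, 11, 8, 5, 1, 2, 6, 7, 3, 9, 10, 0, 4]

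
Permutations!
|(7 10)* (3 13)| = 2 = |(3 13)(7 10)|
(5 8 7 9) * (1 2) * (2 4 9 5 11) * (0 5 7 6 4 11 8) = [5, 11, 1, 3, 9, 0, 4, 7, 6, 8, 10, 2] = (0 5)(1 11 2)(4 9 8 6)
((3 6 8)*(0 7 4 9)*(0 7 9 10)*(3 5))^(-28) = ((0 9 7 4 10)(3 6 8 5))^(-28) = (0 7 10 9 4)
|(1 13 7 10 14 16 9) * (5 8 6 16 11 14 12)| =|(1 13 7 10 12 5 8 6 16 9)(11 14)| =10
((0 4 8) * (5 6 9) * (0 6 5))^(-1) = ((0 4 8 6 9))^(-1) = (0 9 6 8 4)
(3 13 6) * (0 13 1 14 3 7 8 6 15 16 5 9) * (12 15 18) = (0 13 18 12 15 16 5 9)(1 14 3)(6 7 8) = [13, 14, 2, 1, 4, 9, 7, 8, 6, 0, 10, 11, 15, 18, 3, 16, 5, 17, 12]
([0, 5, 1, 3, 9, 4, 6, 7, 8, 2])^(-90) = [0, 1, 2, 3, 4, 5, 6, 7, 8, 9]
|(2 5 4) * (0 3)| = 6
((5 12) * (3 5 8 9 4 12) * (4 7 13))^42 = (13)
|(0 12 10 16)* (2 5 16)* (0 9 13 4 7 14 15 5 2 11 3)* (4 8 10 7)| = |(0 12 7 14 15 5 16 9 13 8 10 11 3)| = 13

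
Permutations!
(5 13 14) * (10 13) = (5 10 13 14) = [0, 1, 2, 3, 4, 10, 6, 7, 8, 9, 13, 11, 12, 14, 5]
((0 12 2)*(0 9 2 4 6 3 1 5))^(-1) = ((0 12 4 6 3 1 5)(2 9))^(-1) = (0 5 1 3 6 4 12)(2 9)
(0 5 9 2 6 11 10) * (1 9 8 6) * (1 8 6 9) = (0 5 6 11 10)(2 8 9) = [5, 1, 8, 3, 4, 6, 11, 7, 9, 2, 0, 10]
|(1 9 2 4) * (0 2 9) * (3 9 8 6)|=4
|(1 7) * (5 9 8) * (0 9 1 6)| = |(0 9 8 5 1 7 6)| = 7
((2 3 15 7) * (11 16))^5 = (2 3 15 7)(11 16)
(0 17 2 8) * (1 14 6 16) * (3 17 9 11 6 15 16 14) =[9, 3, 8, 17, 4, 5, 14, 7, 0, 11, 10, 6, 12, 13, 15, 16, 1, 2] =(0 9 11 6 14 15 16 1 3 17 2 8)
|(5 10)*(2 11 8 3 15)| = 10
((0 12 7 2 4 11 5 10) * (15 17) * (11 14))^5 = ((0 12 7 2 4 14 11 5 10)(15 17))^5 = (0 14 12 11 7 5 2 10 4)(15 17)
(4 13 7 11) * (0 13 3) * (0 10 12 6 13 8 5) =(0 8 5)(3 10 12 6 13 7 11 4) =[8, 1, 2, 10, 3, 0, 13, 11, 5, 9, 12, 4, 6, 7]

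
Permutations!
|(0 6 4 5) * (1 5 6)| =|(0 1 5)(4 6)| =6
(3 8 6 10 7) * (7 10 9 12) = (3 8 6 9 12 7) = [0, 1, 2, 8, 4, 5, 9, 3, 6, 12, 10, 11, 7]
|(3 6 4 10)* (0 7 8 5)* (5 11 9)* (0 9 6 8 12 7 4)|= 14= |(0 4 10 3 8 11 6)(5 9)(7 12)|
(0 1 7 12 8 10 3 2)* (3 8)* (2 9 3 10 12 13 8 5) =(0 1 7 13 8 12 10 5 2)(3 9) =[1, 7, 0, 9, 4, 2, 6, 13, 12, 3, 5, 11, 10, 8]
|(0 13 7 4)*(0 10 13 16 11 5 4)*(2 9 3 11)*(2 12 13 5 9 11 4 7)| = 12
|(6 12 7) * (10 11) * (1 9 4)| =6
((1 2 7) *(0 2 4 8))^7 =(0 2 7 1 4 8)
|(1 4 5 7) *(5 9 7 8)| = |(1 4 9 7)(5 8)| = 4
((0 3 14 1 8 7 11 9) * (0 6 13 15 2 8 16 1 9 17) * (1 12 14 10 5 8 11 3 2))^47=(0 17 11 2)(1 15 13 6 9 14 12 16)(3 5 7 10 8)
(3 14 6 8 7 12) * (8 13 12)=(3 14 6 13 12)(7 8)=[0, 1, 2, 14, 4, 5, 13, 8, 7, 9, 10, 11, 3, 12, 6]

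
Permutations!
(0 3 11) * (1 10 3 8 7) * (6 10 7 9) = [8, 7, 2, 11, 4, 5, 10, 1, 9, 6, 3, 0] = (0 8 9 6 10 3 11)(1 7)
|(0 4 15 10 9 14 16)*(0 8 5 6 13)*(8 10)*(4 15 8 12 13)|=|(0 15 12 13)(4 8 5 6)(9 14 16 10)|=4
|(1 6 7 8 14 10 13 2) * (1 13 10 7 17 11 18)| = 30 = |(1 6 17 11 18)(2 13)(7 8 14)|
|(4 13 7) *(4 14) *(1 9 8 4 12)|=8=|(1 9 8 4 13 7 14 12)|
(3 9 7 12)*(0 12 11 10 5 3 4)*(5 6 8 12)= [5, 1, 2, 9, 0, 3, 8, 11, 12, 7, 6, 10, 4]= (0 5 3 9 7 11 10 6 8 12 4)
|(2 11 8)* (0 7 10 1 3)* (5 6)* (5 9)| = 15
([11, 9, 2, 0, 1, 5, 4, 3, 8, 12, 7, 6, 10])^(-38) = (0 6 1 12 7)(3 11 4 9 10)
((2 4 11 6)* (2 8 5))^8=(2 11 8)(4 6 5)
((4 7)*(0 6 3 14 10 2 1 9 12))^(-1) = (0 12 9 1 2 10 14 3 6)(4 7)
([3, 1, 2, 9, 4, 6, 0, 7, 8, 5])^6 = (0 3 9 5 6)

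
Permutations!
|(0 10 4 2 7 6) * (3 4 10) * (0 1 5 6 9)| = |(10)(0 3 4 2 7 9)(1 5 6)| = 6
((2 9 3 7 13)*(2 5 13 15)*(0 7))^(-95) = (0 7 15 2 9 3)(5 13)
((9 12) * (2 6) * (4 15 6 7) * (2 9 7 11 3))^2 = (2 3 11)(4 6 12)(7 15 9)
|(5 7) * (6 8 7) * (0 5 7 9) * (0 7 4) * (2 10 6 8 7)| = |(0 5 8 9 2 10 6 7 4)| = 9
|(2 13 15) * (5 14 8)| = 3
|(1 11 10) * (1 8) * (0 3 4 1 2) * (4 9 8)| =20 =|(0 3 9 8 2)(1 11 10 4)|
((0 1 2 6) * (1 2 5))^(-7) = ((0 2 6)(1 5))^(-7) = (0 6 2)(1 5)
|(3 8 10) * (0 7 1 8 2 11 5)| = 9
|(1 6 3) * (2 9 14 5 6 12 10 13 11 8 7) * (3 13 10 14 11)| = 35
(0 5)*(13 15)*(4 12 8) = (0 5)(4 12 8)(13 15) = [5, 1, 2, 3, 12, 0, 6, 7, 4, 9, 10, 11, 8, 15, 14, 13]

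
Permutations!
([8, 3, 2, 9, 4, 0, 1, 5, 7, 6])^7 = (0 5 7 8)(1 6 9 3)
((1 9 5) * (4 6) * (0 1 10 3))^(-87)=(0 5)(1 10)(3 9)(4 6)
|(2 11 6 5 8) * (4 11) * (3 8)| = |(2 4 11 6 5 3 8)| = 7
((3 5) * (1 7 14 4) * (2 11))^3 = ((1 7 14 4)(2 11)(3 5))^3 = (1 4 14 7)(2 11)(3 5)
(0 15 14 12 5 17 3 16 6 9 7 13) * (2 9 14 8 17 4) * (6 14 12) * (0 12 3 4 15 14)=(0 14 6 3 16)(2 9 7 13 12 5 15 8 17 4)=[14, 1, 9, 16, 2, 15, 3, 13, 17, 7, 10, 11, 5, 12, 6, 8, 0, 4]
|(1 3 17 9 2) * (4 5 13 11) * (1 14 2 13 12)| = |(1 3 17 9 13 11 4 5 12)(2 14)| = 18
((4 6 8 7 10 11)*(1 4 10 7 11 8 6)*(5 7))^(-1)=(1 4)(5 7)(8 10 11)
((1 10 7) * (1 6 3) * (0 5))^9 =((0 5)(1 10 7 6 3))^9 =(0 5)(1 3 6 7 10)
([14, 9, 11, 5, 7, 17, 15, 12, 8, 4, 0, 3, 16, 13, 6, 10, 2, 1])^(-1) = (0 10 15 6 14)(1 17 5 3 11 2 16 12 7 4 9)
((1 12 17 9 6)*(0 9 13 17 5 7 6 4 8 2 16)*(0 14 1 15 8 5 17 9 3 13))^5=(0 5 2 17 4 8 12 9 15 1 13 6 14 3 7 16)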